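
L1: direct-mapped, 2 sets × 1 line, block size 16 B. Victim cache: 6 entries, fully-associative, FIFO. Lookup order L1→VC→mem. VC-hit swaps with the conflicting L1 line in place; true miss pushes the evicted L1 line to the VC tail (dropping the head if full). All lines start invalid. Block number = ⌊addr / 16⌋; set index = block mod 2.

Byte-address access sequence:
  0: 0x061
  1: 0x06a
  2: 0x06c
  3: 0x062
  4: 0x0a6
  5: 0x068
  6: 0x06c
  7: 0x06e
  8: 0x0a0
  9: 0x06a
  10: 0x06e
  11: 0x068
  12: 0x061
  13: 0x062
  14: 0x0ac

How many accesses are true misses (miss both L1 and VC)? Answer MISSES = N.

MISSES = 2

  [0] addr=0x61 blk=6 s=0: MISS | VC []
  [1] addr=0x6a blk=6 s=0: L1-HIT | VC []
  [2] addr=0x6c blk=6 s=0: L1-HIT | VC []
  [3] addr=0x62 blk=6 s=0: L1-HIT | VC []
  [4] addr=0xa6 blk=10 s=0: MISS | VC [6]
  [5] addr=0x68 blk=6 s=0: VC-HIT | VC [10]
  [6] addr=0x6c blk=6 s=0: L1-HIT | VC [10]
  [7] addr=0x6e blk=6 s=0: L1-HIT | VC [10]
  [8] addr=0xa0 blk=10 s=0: VC-HIT | VC [6]
  [9] addr=0x6a blk=6 s=0: VC-HIT | VC [10]
  [10] addr=0x6e blk=6 s=0: L1-HIT | VC [10]
  [11] addr=0x68 blk=6 s=0: L1-HIT | VC [10]
  [12] addr=0x61 blk=6 s=0: L1-HIT | VC [10]
  [13] addr=0x62 blk=6 s=0: L1-HIT | VC [10]
  [14] addr=0xac blk=10 s=0: VC-HIT | VC [6]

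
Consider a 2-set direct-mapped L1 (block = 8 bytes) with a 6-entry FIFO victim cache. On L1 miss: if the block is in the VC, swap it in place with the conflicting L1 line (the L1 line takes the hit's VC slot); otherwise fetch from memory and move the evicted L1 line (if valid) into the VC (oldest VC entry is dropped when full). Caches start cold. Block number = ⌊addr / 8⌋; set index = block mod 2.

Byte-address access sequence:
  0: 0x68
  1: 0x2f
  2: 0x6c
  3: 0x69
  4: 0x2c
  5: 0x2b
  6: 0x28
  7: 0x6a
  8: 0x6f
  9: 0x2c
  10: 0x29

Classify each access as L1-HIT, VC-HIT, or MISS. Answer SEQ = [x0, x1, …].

SEQ = [MISS, MISS, VC-HIT, L1-HIT, VC-HIT, L1-HIT, L1-HIT, VC-HIT, L1-HIT, VC-HIT, L1-HIT]

#0 0x68→b13/s1 MISS; vc=[]
#1 0x2f→b5/s1 MISS; vc=[13]
#2 0x6c→b13/s1 VC-HIT; vc=[5]
#3 0x69→b13/s1 L1-HIT; vc=[5]
#4 0x2c→b5/s1 VC-HIT; vc=[13]
#5 0x2b→b5/s1 L1-HIT; vc=[13]
#6 0x28→b5/s1 L1-HIT; vc=[13]
#7 0x6a→b13/s1 VC-HIT; vc=[5]
#8 0x6f→b13/s1 L1-HIT; vc=[5]
#9 0x2c→b5/s1 VC-HIT; vc=[13]
#10 0x29→b5/s1 L1-HIT; vc=[13]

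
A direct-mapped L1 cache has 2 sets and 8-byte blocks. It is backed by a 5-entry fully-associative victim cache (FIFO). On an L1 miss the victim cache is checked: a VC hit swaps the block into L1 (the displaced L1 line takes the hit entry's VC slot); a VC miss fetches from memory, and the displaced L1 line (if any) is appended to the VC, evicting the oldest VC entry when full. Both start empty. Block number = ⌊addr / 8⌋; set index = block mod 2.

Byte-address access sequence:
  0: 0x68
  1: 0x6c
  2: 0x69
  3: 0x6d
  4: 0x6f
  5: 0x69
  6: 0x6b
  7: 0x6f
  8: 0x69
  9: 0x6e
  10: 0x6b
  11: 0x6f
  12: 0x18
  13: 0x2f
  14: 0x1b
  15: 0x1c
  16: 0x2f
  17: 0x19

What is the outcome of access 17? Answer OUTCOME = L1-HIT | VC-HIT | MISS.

0: 0x68 (blk 13, set 1) → MISS  vc=[]
1: 0x6c (blk 13, set 1) → L1-HIT  vc=[]
2: 0x69 (blk 13, set 1) → L1-HIT  vc=[]
3: 0x6d (blk 13, set 1) → L1-HIT  vc=[]
4: 0x6f (blk 13, set 1) → L1-HIT  vc=[]
5: 0x69 (blk 13, set 1) → L1-HIT  vc=[]
6: 0x6b (blk 13, set 1) → L1-HIT  vc=[]
7: 0x6f (blk 13, set 1) → L1-HIT  vc=[]
8: 0x69 (blk 13, set 1) → L1-HIT  vc=[]
9: 0x6e (blk 13, set 1) → L1-HIT  vc=[]
10: 0x6b (blk 13, set 1) → L1-HIT  vc=[]
11: 0x6f (blk 13, set 1) → L1-HIT  vc=[]
12: 0x18 (blk 3, set 1) → MISS  vc=[13]
13: 0x2f (blk 5, set 1) → MISS  vc=[13, 3]
14: 0x1b (blk 3, set 1) → VC-HIT  vc=[13, 5]
15: 0x1c (blk 3, set 1) → L1-HIT  vc=[13, 5]
16: 0x2f (blk 5, set 1) → VC-HIT  vc=[13, 3]
17: 0x19 (blk 3, set 1) → VC-HIT  vc=[13, 5]

OUTCOME = VC-HIT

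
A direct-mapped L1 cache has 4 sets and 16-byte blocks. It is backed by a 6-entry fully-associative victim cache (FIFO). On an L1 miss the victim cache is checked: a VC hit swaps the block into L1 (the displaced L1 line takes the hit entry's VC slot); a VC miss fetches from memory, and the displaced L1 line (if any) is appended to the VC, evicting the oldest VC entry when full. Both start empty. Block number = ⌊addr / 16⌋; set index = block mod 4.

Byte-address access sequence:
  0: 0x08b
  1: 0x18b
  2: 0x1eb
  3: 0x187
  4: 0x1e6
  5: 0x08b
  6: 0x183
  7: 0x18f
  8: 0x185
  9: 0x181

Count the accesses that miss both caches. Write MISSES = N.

#0 0x8b→b8/s0 MISS; vc=[]
#1 0x18b→b24/s0 MISS; vc=[8]
#2 0x1eb→b30/s2 MISS; vc=[8]
#3 0x187→b24/s0 L1-HIT; vc=[8]
#4 0x1e6→b30/s2 L1-HIT; vc=[8]
#5 0x8b→b8/s0 VC-HIT; vc=[24]
#6 0x183→b24/s0 VC-HIT; vc=[8]
#7 0x18f→b24/s0 L1-HIT; vc=[8]
#8 0x185→b24/s0 L1-HIT; vc=[8]
#9 0x181→b24/s0 L1-HIT; vc=[8]

MISSES = 3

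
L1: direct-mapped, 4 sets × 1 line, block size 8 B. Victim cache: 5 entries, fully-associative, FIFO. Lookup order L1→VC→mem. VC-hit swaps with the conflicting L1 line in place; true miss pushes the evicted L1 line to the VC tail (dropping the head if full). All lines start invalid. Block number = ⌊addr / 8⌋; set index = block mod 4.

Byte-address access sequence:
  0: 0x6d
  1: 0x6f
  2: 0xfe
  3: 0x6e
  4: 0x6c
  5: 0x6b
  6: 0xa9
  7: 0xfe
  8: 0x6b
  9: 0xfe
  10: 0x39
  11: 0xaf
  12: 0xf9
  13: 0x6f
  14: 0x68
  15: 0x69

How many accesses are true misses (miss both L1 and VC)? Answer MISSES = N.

MISSES = 4

  [0] addr=0x6d blk=13 s=1: MISS | VC []
  [1] addr=0x6f blk=13 s=1: L1-HIT | VC []
  [2] addr=0xfe blk=31 s=3: MISS | VC []
  [3] addr=0x6e blk=13 s=1: L1-HIT | VC []
  [4] addr=0x6c blk=13 s=1: L1-HIT | VC []
  [5] addr=0x6b blk=13 s=1: L1-HIT | VC []
  [6] addr=0xa9 blk=21 s=1: MISS | VC [13]
  [7] addr=0xfe blk=31 s=3: L1-HIT | VC [13]
  [8] addr=0x6b blk=13 s=1: VC-HIT | VC [21]
  [9] addr=0xfe blk=31 s=3: L1-HIT | VC [21]
  [10] addr=0x39 blk=7 s=3: MISS | VC [21, 31]
  [11] addr=0xaf blk=21 s=1: VC-HIT | VC [13, 31]
  [12] addr=0xf9 blk=31 s=3: VC-HIT | VC [13, 7]
  [13] addr=0x6f blk=13 s=1: VC-HIT | VC [21, 7]
  [14] addr=0x68 blk=13 s=1: L1-HIT | VC [21, 7]
  [15] addr=0x69 blk=13 s=1: L1-HIT | VC [21, 7]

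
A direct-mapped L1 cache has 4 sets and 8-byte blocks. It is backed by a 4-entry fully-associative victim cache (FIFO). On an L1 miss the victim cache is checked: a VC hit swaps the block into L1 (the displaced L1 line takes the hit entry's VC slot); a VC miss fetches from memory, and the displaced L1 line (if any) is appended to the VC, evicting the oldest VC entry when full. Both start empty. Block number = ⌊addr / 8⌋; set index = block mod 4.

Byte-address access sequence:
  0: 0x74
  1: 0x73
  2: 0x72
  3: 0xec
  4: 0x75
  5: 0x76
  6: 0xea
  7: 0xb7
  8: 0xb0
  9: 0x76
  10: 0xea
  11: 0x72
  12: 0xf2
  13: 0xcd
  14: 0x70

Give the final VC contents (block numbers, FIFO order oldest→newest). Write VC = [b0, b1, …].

  [0] addr=0x74 blk=14 s=2: MISS | VC []
  [1] addr=0x73 blk=14 s=2: L1-HIT | VC []
  [2] addr=0x72 blk=14 s=2: L1-HIT | VC []
  [3] addr=0xec blk=29 s=1: MISS | VC []
  [4] addr=0x75 blk=14 s=2: L1-HIT | VC []
  [5] addr=0x76 blk=14 s=2: L1-HIT | VC []
  [6] addr=0xea blk=29 s=1: L1-HIT | VC []
  [7] addr=0xb7 blk=22 s=2: MISS | VC [14]
  [8] addr=0xb0 blk=22 s=2: L1-HIT | VC [14]
  [9] addr=0x76 blk=14 s=2: VC-HIT | VC [22]
  [10] addr=0xea blk=29 s=1: L1-HIT | VC [22]
  [11] addr=0x72 blk=14 s=2: L1-HIT | VC [22]
  [12] addr=0xf2 blk=30 s=2: MISS | VC [22, 14]
  [13] addr=0xcd blk=25 s=1: MISS | VC [22, 14, 29]
  [14] addr=0x70 blk=14 s=2: VC-HIT | VC [22, 30, 29]

VC = [22, 30, 29]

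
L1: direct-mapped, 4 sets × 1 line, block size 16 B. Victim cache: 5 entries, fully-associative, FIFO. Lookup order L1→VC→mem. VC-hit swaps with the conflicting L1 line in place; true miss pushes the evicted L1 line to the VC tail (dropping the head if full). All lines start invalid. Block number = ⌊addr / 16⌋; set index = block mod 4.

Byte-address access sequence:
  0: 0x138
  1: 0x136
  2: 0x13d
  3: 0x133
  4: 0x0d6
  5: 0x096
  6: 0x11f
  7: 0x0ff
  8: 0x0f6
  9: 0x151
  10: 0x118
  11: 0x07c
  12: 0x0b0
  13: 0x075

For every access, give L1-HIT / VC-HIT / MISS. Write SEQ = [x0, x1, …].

0: 0x138 (blk 19, set 3) → MISS  vc=[]
1: 0x136 (blk 19, set 3) → L1-HIT  vc=[]
2: 0x13d (blk 19, set 3) → L1-HIT  vc=[]
3: 0x133 (blk 19, set 3) → L1-HIT  vc=[]
4: 0xd6 (blk 13, set 1) → MISS  vc=[]
5: 0x96 (blk 9, set 1) → MISS  vc=[13]
6: 0x11f (blk 17, set 1) → MISS  vc=[13, 9]
7: 0xff (blk 15, set 3) → MISS  vc=[13, 9, 19]
8: 0xf6 (blk 15, set 3) → L1-HIT  vc=[13, 9, 19]
9: 0x151 (blk 21, set 1) → MISS  vc=[13, 9, 19, 17]
10: 0x118 (blk 17, set 1) → VC-HIT  vc=[13, 9, 19, 21]
11: 0x7c (blk 7, set 3) → MISS  vc=[13, 9, 19, 21, 15]
12: 0xb0 (blk 11, set 3) → MISS  vc=[9, 19, 21, 15, 7]
13: 0x75 (blk 7, set 3) → VC-HIT  vc=[9, 19, 21, 15, 11]

SEQ = [MISS, L1-HIT, L1-HIT, L1-HIT, MISS, MISS, MISS, MISS, L1-HIT, MISS, VC-HIT, MISS, MISS, VC-HIT]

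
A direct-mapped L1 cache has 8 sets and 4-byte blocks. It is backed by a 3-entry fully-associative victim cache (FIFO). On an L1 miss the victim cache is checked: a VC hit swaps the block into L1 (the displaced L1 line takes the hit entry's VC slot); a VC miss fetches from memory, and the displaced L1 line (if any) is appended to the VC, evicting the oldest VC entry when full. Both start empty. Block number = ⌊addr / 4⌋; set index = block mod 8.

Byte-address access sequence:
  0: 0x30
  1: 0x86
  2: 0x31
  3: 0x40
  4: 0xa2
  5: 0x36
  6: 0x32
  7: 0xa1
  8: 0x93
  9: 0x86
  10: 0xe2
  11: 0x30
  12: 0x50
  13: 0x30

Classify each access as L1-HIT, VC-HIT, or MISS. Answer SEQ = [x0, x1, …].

SEQ = [MISS, MISS, L1-HIT, MISS, MISS, MISS, L1-HIT, L1-HIT, MISS, L1-HIT, MISS, VC-HIT, MISS, VC-HIT]

#0 0x30→b12/s4 MISS; vc=[]
#1 0x86→b33/s1 MISS; vc=[]
#2 0x31→b12/s4 L1-HIT; vc=[]
#3 0x40→b16/s0 MISS; vc=[]
#4 0xa2→b40/s0 MISS; vc=[16]
#5 0x36→b13/s5 MISS; vc=[16]
#6 0x32→b12/s4 L1-HIT; vc=[16]
#7 0xa1→b40/s0 L1-HIT; vc=[16]
#8 0x93→b36/s4 MISS; vc=[16,12]
#9 0x86→b33/s1 L1-HIT; vc=[16,12]
#10 0xe2→b56/s0 MISS; vc=[16,12,40]
#11 0x30→b12/s4 VC-HIT; vc=[16,36,40]
#12 0x50→b20/s4 MISS; vc=[36,40,12]
#13 0x30→b12/s4 VC-HIT; vc=[36,40,20]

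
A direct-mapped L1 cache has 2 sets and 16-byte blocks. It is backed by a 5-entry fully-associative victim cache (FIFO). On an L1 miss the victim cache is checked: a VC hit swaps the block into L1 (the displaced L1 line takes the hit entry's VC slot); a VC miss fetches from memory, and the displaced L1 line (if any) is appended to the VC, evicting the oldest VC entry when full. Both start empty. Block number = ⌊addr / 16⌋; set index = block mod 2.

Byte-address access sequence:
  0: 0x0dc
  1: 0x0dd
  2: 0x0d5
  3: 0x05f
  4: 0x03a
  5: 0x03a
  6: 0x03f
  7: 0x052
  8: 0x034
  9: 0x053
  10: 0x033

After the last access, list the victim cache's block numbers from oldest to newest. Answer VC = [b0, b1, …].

  [0] addr=0xdc blk=13 s=1: MISS | VC []
  [1] addr=0xdd blk=13 s=1: L1-HIT | VC []
  [2] addr=0xd5 blk=13 s=1: L1-HIT | VC []
  [3] addr=0x5f blk=5 s=1: MISS | VC [13]
  [4] addr=0x3a blk=3 s=1: MISS | VC [13, 5]
  [5] addr=0x3a blk=3 s=1: L1-HIT | VC [13, 5]
  [6] addr=0x3f blk=3 s=1: L1-HIT | VC [13, 5]
  [7] addr=0x52 blk=5 s=1: VC-HIT | VC [13, 3]
  [8] addr=0x34 blk=3 s=1: VC-HIT | VC [13, 5]
  [9] addr=0x53 blk=5 s=1: VC-HIT | VC [13, 3]
  [10] addr=0x33 blk=3 s=1: VC-HIT | VC [13, 5]

VC = [13, 5]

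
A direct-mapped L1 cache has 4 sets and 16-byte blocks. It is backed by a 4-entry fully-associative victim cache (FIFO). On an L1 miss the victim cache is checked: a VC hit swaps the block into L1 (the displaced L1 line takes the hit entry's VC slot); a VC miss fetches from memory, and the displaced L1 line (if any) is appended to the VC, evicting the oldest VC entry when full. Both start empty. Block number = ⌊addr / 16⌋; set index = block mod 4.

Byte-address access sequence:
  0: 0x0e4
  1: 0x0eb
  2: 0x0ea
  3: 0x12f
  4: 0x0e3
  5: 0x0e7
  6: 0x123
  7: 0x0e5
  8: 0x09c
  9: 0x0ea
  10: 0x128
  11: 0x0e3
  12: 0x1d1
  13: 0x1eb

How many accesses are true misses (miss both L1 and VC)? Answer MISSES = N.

#0 0xe4→b14/s2 MISS; vc=[]
#1 0xeb→b14/s2 L1-HIT; vc=[]
#2 0xea→b14/s2 L1-HIT; vc=[]
#3 0x12f→b18/s2 MISS; vc=[14]
#4 0xe3→b14/s2 VC-HIT; vc=[18]
#5 0xe7→b14/s2 L1-HIT; vc=[18]
#6 0x123→b18/s2 VC-HIT; vc=[14]
#7 0xe5→b14/s2 VC-HIT; vc=[18]
#8 0x9c→b9/s1 MISS; vc=[18]
#9 0xea→b14/s2 L1-HIT; vc=[18]
#10 0x128→b18/s2 VC-HIT; vc=[14]
#11 0xe3→b14/s2 VC-HIT; vc=[18]
#12 0x1d1→b29/s1 MISS; vc=[18,9]
#13 0x1eb→b30/s2 MISS; vc=[18,9,14]

MISSES = 5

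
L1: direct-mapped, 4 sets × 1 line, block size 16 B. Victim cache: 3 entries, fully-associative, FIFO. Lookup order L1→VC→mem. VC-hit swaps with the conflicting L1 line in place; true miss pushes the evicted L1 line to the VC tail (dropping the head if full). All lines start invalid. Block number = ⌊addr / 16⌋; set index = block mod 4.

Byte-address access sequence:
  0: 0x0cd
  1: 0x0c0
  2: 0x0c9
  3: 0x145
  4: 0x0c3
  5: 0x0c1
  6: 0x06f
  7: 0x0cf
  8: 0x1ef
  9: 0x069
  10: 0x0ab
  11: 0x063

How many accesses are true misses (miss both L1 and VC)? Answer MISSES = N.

  [0] addr=0xcd blk=12 s=0: MISS | VC []
  [1] addr=0xc0 blk=12 s=0: L1-HIT | VC []
  [2] addr=0xc9 blk=12 s=0: L1-HIT | VC []
  [3] addr=0x145 blk=20 s=0: MISS | VC [12]
  [4] addr=0xc3 blk=12 s=0: VC-HIT | VC [20]
  [5] addr=0xc1 blk=12 s=0: L1-HIT | VC [20]
  [6] addr=0x6f blk=6 s=2: MISS | VC [20]
  [7] addr=0xcf blk=12 s=0: L1-HIT | VC [20]
  [8] addr=0x1ef blk=30 s=2: MISS | VC [20, 6]
  [9] addr=0x69 blk=6 s=2: VC-HIT | VC [20, 30]
  [10] addr=0xab blk=10 s=2: MISS | VC [20, 30, 6]
  [11] addr=0x63 blk=6 s=2: VC-HIT | VC [20, 30, 10]

MISSES = 5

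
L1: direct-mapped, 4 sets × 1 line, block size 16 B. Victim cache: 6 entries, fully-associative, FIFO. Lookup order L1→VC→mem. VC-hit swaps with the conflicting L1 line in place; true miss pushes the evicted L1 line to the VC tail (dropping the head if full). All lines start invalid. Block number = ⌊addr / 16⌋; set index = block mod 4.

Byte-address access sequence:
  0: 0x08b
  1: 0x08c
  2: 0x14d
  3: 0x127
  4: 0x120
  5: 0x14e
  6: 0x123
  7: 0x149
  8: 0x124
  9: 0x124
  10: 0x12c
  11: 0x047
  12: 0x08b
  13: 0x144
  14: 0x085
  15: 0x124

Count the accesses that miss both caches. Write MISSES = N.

MISSES = 4

  [0] addr=0x8b blk=8 s=0: MISS | VC []
  [1] addr=0x8c blk=8 s=0: L1-HIT | VC []
  [2] addr=0x14d blk=20 s=0: MISS | VC [8]
  [3] addr=0x127 blk=18 s=2: MISS | VC [8]
  [4] addr=0x120 blk=18 s=2: L1-HIT | VC [8]
  [5] addr=0x14e blk=20 s=0: L1-HIT | VC [8]
  [6] addr=0x123 blk=18 s=2: L1-HIT | VC [8]
  [7] addr=0x149 blk=20 s=0: L1-HIT | VC [8]
  [8] addr=0x124 blk=18 s=2: L1-HIT | VC [8]
  [9] addr=0x124 blk=18 s=2: L1-HIT | VC [8]
  [10] addr=0x12c blk=18 s=2: L1-HIT | VC [8]
  [11] addr=0x47 blk=4 s=0: MISS | VC [8, 20]
  [12] addr=0x8b blk=8 s=0: VC-HIT | VC [4, 20]
  [13] addr=0x144 blk=20 s=0: VC-HIT | VC [4, 8]
  [14] addr=0x85 blk=8 s=0: VC-HIT | VC [4, 20]
  [15] addr=0x124 blk=18 s=2: L1-HIT | VC [4, 20]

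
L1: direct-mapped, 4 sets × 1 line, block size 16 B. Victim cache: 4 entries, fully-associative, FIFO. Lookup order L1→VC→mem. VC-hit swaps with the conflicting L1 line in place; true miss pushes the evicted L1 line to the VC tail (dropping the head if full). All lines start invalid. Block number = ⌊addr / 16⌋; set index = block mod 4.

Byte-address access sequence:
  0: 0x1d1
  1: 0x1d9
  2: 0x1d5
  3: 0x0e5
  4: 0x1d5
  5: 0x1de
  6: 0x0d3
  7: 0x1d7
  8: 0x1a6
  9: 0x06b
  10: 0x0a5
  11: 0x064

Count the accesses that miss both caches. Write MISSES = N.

MISSES = 6

  [0] addr=0x1d1 blk=29 s=1: MISS | VC []
  [1] addr=0x1d9 blk=29 s=1: L1-HIT | VC []
  [2] addr=0x1d5 blk=29 s=1: L1-HIT | VC []
  [3] addr=0xe5 blk=14 s=2: MISS | VC []
  [4] addr=0x1d5 blk=29 s=1: L1-HIT | VC []
  [5] addr=0x1de blk=29 s=1: L1-HIT | VC []
  [6] addr=0xd3 blk=13 s=1: MISS | VC [29]
  [7] addr=0x1d7 blk=29 s=1: VC-HIT | VC [13]
  [8] addr=0x1a6 blk=26 s=2: MISS | VC [13, 14]
  [9] addr=0x6b blk=6 s=2: MISS | VC [13, 14, 26]
  [10] addr=0xa5 blk=10 s=2: MISS | VC [13, 14, 26, 6]
  [11] addr=0x64 blk=6 s=2: VC-HIT | VC [13, 14, 26, 10]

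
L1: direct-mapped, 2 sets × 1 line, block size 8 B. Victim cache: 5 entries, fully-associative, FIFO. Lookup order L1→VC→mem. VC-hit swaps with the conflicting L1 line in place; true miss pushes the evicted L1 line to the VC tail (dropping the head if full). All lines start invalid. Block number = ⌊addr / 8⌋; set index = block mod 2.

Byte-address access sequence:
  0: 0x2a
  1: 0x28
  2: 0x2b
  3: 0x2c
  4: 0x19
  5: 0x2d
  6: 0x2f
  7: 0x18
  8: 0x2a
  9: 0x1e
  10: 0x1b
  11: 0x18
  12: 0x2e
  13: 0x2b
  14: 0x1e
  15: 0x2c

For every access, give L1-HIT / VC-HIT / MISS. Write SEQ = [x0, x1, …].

SEQ = [MISS, L1-HIT, L1-HIT, L1-HIT, MISS, VC-HIT, L1-HIT, VC-HIT, VC-HIT, VC-HIT, L1-HIT, L1-HIT, VC-HIT, L1-HIT, VC-HIT, VC-HIT]

0: 0x2a (blk 5, set 1) → MISS  vc=[]
1: 0x28 (blk 5, set 1) → L1-HIT  vc=[]
2: 0x2b (blk 5, set 1) → L1-HIT  vc=[]
3: 0x2c (blk 5, set 1) → L1-HIT  vc=[]
4: 0x19 (blk 3, set 1) → MISS  vc=[5]
5: 0x2d (blk 5, set 1) → VC-HIT  vc=[3]
6: 0x2f (blk 5, set 1) → L1-HIT  vc=[3]
7: 0x18 (blk 3, set 1) → VC-HIT  vc=[5]
8: 0x2a (blk 5, set 1) → VC-HIT  vc=[3]
9: 0x1e (blk 3, set 1) → VC-HIT  vc=[5]
10: 0x1b (blk 3, set 1) → L1-HIT  vc=[5]
11: 0x18 (blk 3, set 1) → L1-HIT  vc=[5]
12: 0x2e (blk 5, set 1) → VC-HIT  vc=[3]
13: 0x2b (blk 5, set 1) → L1-HIT  vc=[3]
14: 0x1e (blk 3, set 1) → VC-HIT  vc=[5]
15: 0x2c (blk 5, set 1) → VC-HIT  vc=[3]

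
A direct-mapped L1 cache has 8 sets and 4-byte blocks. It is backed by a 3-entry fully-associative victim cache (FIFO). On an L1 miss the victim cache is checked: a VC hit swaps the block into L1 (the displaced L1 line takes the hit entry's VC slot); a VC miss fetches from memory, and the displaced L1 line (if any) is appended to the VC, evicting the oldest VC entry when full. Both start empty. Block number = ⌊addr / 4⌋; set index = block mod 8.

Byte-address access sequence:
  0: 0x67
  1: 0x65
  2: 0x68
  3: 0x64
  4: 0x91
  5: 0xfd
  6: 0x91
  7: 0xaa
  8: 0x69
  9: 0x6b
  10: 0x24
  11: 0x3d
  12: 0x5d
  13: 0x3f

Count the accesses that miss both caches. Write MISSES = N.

  [0] addr=0x67 blk=25 s=1: MISS | VC []
  [1] addr=0x65 blk=25 s=1: L1-HIT | VC []
  [2] addr=0x68 blk=26 s=2: MISS | VC []
  [3] addr=0x64 blk=25 s=1: L1-HIT | VC []
  [4] addr=0x91 blk=36 s=4: MISS | VC []
  [5] addr=0xfd blk=63 s=7: MISS | VC []
  [6] addr=0x91 blk=36 s=4: L1-HIT | VC []
  [7] addr=0xaa blk=42 s=2: MISS | VC [26]
  [8] addr=0x69 blk=26 s=2: VC-HIT | VC [42]
  [9] addr=0x6b blk=26 s=2: L1-HIT | VC [42]
  [10] addr=0x24 blk=9 s=1: MISS | VC [42, 25]
  [11] addr=0x3d blk=15 s=7: MISS | VC [42, 25, 63]
  [12] addr=0x5d blk=23 s=7: MISS | VC [25, 63, 15]
  [13] addr=0x3f blk=15 s=7: VC-HIT | VC [25, 63, 23]

MISSES = 8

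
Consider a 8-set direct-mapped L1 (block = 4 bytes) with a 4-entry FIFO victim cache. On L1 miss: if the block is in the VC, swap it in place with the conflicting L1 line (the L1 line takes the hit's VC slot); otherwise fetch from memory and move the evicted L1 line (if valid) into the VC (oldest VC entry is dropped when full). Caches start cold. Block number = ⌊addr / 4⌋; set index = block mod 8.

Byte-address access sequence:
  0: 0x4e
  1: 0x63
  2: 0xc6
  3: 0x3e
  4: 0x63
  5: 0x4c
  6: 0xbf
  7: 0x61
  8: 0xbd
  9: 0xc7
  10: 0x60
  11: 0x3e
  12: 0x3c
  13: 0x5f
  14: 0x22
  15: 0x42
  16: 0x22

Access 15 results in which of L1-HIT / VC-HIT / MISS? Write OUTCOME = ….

OUTCOME = MISS

#0 0x4e→b19/s3 MISS; vc=[]
#1 0x63→b24/s0 MISS; vc=[]
#2 0xc6→b49/s1 MISS; vc=[]
#3 0x3e→b15/s7 MISS; vc=[]
#4 0x63→b24/s0 L1-HIT; vc=[]
#5 0x4c→b19/s3 L1-HIT; vc=[]
#6 0xbf→b47/s7 MISS; vc=[15]
#7 0x61→b24/s0 L1-HIT; vc=[15]
#8 0xbd→b47/s7 L1-HIT; vc=[15]
#9 0xc7→b49/s1 L1-HIT; vc=[15]
#10 0x60→b24/s0 L1-HIT; vc=[15]
#11 0x3e→b15/s7 VC-HIT; vc=[47]
#12 0x3c→b15/s7 L1-HIT; vc=[47]
#13 0x5f→b23/s7 MISS; vc=[47,15]
#14 0x22→b8/s0 MISS; vc=[47,15,24]
#15 0x42→b16/s0 MISS; vc=[47,15,24,8]
#16 0x22→b8/s0 VC-HIT; vc=[47,15,24,16]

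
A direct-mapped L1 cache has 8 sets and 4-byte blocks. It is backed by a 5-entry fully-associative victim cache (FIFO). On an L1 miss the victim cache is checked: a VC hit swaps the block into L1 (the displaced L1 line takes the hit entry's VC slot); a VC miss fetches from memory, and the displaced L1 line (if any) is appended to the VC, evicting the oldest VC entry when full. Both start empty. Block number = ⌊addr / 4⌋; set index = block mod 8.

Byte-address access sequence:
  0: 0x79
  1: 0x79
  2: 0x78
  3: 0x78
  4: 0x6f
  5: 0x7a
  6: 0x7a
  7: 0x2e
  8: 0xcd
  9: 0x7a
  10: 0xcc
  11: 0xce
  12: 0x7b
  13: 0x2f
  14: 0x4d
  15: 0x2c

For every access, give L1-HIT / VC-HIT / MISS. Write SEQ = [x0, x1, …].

SEQ = [MISS, L1-HIT, L1-HIT, L1-HIT, MISS, L1-HIT, L1-HIT, MISS, MISS, L1-HIT, L1-HIT, L1-HIT, L1-HIT, VC-HIT, MISS, VC-HIT]

#0 0x79→b30/s6 MISS; vc=[]
#1 0x79→b30/s6 L1-HIT; vc=[]
#2 0x78→b30/s6 L1-HIT; vc=[]
#3 0x78→b30/s6 L1-HIT; vc=[]
#4 0x6f→b27/s3 MISS; vc=[]
#5 0x7a→b30/s6 L1-HIT; vc=[]
#6 0x7a→b30/s6 L1-HIT; vc=[]
#7 0x2e→b11/s3 MISS; vc=[27]
#8 0xcd→b51/s3 MISS; vc=[27,11]
#9 0x7a→b30/s6 L1-HIT; vc=[27,11]
#10 0xcc→b51/s3 L1-HIT; vc=[27,11]
#11 0xce→b51/s3 L1-HIT; vc=[27,11]
#12 0x7b→b30/s6 L1-HIT; vc=[27,11]
#13 0x2f→b11/s3 VC-HIT; vc=[27,51]
#14 0x4d→b19/s3 MISS; vc=[27,51,11]
#15 0x2c→b11/s3 VC-HIT; vc=[27,51,19]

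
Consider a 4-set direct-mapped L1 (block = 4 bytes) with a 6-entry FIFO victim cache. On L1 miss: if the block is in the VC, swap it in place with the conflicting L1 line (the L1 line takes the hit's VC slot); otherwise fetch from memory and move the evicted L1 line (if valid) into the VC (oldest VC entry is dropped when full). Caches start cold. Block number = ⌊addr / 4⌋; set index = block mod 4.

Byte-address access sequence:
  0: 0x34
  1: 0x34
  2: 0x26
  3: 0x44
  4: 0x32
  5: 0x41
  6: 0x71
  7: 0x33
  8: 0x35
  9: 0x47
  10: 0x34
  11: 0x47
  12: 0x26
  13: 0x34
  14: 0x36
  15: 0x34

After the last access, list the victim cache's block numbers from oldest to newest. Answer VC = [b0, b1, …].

VC = [9, 17, 28, 16]

  [0] addr=0x34 blk=13 s=1: MISS | VC []
  [1] addr=0x34 blk=13 s=1: L1-HIT | VC []
  [2] addr=0x26 blk=9 s=1: MISS | VC [13]
  [3] addr=0x44 blk=17 s=1: MISS | VC [13, 9]
  [4] addr=0x32 blk=12 s=0: MISS | VC [13, 9]
  [5] addr=0x41 blk=16 s=0: MISS | VC [13, 9, 12]
  [6] addr=0x71 blk=28 s=0: MISS | VC [13, 9, 12, 16]
  [7] addr=0x33 blk=12 s=0: VC-HIT | VC [13, 9, 28, 16]
  [8] addr=0x35 blk=13 s=1: VC-HIT | VC [17, 9, 28, 16]
  [9] addr=0x47 blk=17 s=1: VC-HIT | VC [13, 9, 28, 16]
  [10] addr=0x34 blk=13 s=1: VC-HIT | VC [17, 9, 28, 16]
  [11] addr=0x47 blk=17 s=1: VC-HIT | VC [13, 9, 28, 16]
  [12] addr=0x26 blk=9 s=1: VC-HIT | VC [13, 17, 28, 16]
  [13] addr=0x34 blk=13 s=1: VC-HIT | VC [9, 17, 28, 16]
  [14] addr=0x36 blk=13 s=1: L1-HIT | VC [9, 17, 28, 16]
  [15] addr=0x34 blk=13 s=1: L1-HIT | VC [9, 17, 28, 16]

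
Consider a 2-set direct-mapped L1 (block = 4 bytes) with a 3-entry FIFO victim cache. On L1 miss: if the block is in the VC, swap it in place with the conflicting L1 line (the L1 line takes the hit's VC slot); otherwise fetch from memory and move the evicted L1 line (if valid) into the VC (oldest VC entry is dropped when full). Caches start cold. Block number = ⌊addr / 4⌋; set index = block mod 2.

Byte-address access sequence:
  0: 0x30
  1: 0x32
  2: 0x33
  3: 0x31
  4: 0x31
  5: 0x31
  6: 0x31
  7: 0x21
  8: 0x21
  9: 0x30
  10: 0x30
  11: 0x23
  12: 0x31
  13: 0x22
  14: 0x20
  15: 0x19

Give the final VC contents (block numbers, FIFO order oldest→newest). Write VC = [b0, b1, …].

#0 0x30→b12/s0 MISS; vc=[]
#1 0x32→b12/s0 L1-HIT; vc=[]
#2 0x33→b12/s0 L1-HIT; vc=[]
#3 0x31→b12/s0 L1-HIT; vc=[]
#4 0x31→b12/s0 L1-HIT; vc=[]
#5 0x31→b12/s0 L1-HIT; vc=[]
#6 0x31→b12/s0 L1-HIT; vc=[]
#7 0x21→b8/s0 MISS; vc=[12]
#8 0x21→b8/s0 L1-HIT; vc=[12]
#9 0x30→b12/s0 VC-HIT; vc=[8]
#10 0x30→b12/s0 L1-HIT; vc=[8]
#11 0x23→b8/s0 VC-HIT; vc=[12]
#12 0x31→b12/s0 VC-HIT; vc=[8]
#13 0x22→b8/s0 VC-HIT; vc=[12]
#14 0x20→b8/s0 L1-HIT; vc=[12]
#15 0x19→b6/s0 MISS; vc=[12,8]

VC = [12, 8]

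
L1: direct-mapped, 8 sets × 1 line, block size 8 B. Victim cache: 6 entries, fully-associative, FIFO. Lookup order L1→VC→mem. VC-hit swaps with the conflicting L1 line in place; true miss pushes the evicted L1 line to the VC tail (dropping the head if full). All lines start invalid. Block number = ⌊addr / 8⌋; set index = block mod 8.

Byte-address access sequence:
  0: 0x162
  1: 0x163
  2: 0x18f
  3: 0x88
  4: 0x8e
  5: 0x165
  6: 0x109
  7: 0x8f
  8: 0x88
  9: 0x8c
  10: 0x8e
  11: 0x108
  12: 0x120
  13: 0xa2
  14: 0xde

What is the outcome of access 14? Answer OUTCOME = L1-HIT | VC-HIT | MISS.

0: 0x162 (blk 44, set 4) → MISS  vc=[]
1: 0x163 (blk 44, set 4) → L1-HIT  vc=[]
2: 0x18f (blk 49, set 1) → MISS  vc=[]
3: 0x88 (blk 17, set 1) → MISS  vc=[49]
4: 0x8e (blk 17, set 1) → L1-HIT  vc=[49]
5: 0x165 (blk 44, set 4) → L1-HIT  vc=[49]
6: 0x109 (blk 33, set 1) → MISS  vc=[49, 17]
7: 0x8f (blk 17, set 1) → VC-HIT  vc=[49, 33]
8: 0x88 (blk 17, set 1) → L1-HIT  vc=[49, 33]
9: 0x8c (blk 17, set 1) → L1-HIT  vc=[49, 33]
10: 0x8e (blk 17, set 1) → L1-HIT  vc=[49, 33]
11: 0x108 (blk 33, set 1) → VC-HIT  vc=[49, 17]
12: 0x120 (blk 36, set 4) → MISS  vc=[49, 17, 44]
13: 0xa2 (blk 20, set 4) → MISS  vc=[49, 17, 44, 36]
14: 0xde (blk 27, set 3) → MISS  vc=[49, 17, 44, 36]

OUTCOME = MISS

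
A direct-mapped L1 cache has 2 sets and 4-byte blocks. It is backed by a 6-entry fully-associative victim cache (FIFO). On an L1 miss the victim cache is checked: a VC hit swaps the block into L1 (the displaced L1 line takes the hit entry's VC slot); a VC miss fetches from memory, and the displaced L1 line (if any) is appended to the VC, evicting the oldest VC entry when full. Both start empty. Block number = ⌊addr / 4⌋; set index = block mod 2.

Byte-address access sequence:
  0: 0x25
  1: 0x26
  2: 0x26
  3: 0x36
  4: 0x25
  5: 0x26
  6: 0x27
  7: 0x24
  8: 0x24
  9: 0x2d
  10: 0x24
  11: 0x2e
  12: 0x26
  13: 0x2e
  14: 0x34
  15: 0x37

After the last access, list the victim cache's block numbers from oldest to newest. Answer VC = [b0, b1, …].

0: 0x25 (blk 9, set 1) → MISS  vc=[]
1: 0x26 (blk 9, set 1) → L1-HIT  vc=[]
2: 0x26 (blk 9, set 1) → L1-HIT  vc=[]
3: 0x36 (blk 13, set 1) → MISS  vc=[9]
4: 0x25 (blk 9, set 1) → VC-HIT  vc=[13]
5: 0x26 (blk 9, set 1) → L1-HIT  vc=[13]
6: 0x27 (blk 9, set 1) → L1-HIT  vc=[13]
7: 0x24 (blk 9, set 1) → L1-HIT  vc=[13]
8: 0x24 (blk 9, set 1) → L1-HIT  vc=[13]
9: 0x2d (blk 11, set 1) → MISS  vc=[13, 9]
10: 0x24 (blk 9, set 1) → VC-HIT  vc=[13, 11]
11: 0x2e (blk 11, set 1) → VC-HIT  vc=[13, 9]
12: 0x26 (blk 9, set 1) → VC-HIT  vc=[13, 11]
13: 0x2e (blk 11, set 1) → VC-HIT  vc=[13, 9]
14: 0x34 (blk 13, set 1) → VC-HIT  vc=[11, 9]
15: 0x37 (blk 13, set 1) → L1-HIT  vc=[11, 9]

VC = [11, 9]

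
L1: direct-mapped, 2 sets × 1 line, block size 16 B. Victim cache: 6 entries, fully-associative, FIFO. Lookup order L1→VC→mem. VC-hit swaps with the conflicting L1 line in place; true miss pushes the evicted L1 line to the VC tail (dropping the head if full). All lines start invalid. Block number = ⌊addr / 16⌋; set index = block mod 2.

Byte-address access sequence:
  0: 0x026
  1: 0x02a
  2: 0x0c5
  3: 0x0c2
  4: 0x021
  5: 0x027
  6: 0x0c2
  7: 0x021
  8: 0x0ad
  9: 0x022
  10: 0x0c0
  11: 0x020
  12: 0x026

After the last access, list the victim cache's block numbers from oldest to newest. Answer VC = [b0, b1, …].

0: 0x26 (blk 2, set 0) → MISS  vc=[]
1: 0x2a (blk 2, set 0) → L1-HIT  vc=[]
2: 0xc5 (blk 12, set 0) → MISS  vc=[2]
3: 0xc2 (blk 12, set 0) → L1-HIT  vc=[2]
4: 0x21 (blk 2, set 0) → VC-HIT  vc=[12]
5: 0x27 (blk 2, set 0) → L1-HIT  vc=[12]
6: 0xc2 (blk 12, set 0) → VC-HIT  vc=[2]
7: 0x21 (blk 2, set 0) → VC-HIT  vc=[12]
8: 0xad (blk 10, set 0) → MISS  vc=[12, 2]
9: 0x22 (blk 2, set 0) → VC-HIT  vc=[12, 10]
10: 0xc0 (blk 12, set 0) → VC-HIT  vc=[2, 10]
11: 0x20 (blk 2, set 0) → VC-HIT  vc=[12, 10]
12: 0x26 (blk 2, set 0) → L1-HIT  vc=[12, 10]

VC = [12, 10]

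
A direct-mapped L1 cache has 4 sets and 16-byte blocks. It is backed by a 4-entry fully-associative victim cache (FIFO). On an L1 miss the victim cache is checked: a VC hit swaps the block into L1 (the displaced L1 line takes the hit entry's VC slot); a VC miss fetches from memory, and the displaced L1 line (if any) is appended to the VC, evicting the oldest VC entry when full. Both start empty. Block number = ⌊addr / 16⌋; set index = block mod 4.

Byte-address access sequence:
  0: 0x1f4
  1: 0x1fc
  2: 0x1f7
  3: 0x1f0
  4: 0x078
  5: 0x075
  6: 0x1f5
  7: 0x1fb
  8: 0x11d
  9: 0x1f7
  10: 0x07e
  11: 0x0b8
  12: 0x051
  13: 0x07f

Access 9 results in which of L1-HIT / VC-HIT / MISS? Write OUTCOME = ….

#0 0x1f4→b31/s3 MISS; vc=[]
#1 0x1fc→b31/s3 L1-HIT; vc=[]
#2 0x1f7→b31/s3 L1-HIT; vc=[]
#3 0x1f0→b31/s3 L1-HIT; vc=[]
#4 0x78→b7/s3 MISS; vc=[31]
#5 0x75→b7/s3 L1-HIT; vc=[31]
#6 0x1f5→b31/s3 VC-HIT; vc=[7]
#7 0x1fb→b31/s3 L1-HIT; vc=[7]
#8 0x11d→b17/s1 MISS; vc=[7]
#9 0x1f7→b31/s3 L1-HIT; vc=[7]
#10 0x7e→b7/s3 VC-HIT; vc=[31]
#11 0xb8→b11/s3 MISS; vc=[31,7]
#12 0x51→b5/s1 MISS; vc=[31,7,17]
#13 0x7f→b7/s3 VC-HIT; vc=[31,11,17]

OUTCOME = L1-HIT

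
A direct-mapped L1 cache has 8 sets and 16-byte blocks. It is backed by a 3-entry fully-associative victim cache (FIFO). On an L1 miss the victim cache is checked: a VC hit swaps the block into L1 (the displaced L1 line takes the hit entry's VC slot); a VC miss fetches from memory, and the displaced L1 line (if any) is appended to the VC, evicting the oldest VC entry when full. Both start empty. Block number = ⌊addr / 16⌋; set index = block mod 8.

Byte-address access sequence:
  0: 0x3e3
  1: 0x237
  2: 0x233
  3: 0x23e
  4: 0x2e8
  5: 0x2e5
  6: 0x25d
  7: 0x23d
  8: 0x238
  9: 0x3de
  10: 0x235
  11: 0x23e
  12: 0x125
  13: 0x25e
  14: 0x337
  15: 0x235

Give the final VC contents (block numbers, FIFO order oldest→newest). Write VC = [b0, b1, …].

VC = [62, 61, 51]

#0 0x3e3→b62/s6 MISS; vc=[]
#1 0x237→b35/s3 MISS; vc=[]
#2 0x233→b35/s3 L1-HIT; vc=[]
#3 0x23e→b35/s3 L1-HIT; vc=[]
#4 0x2e8→b46/s6 MISS; vc=[62]
#5 0x2e5→b46/s6 L1-HIT; vc=[62]
#6 0x25d→b37/s5 MISS; vc=[62]
#7 0x23d→b35/s3 L1-HIT; vc=[62]
#8 0x238→b35/s3 L1-HIT; vc=[62]
#9 0x3de→b61/s5 MISS; vc=[62,37]
#10 0x235→b35/s3 L1-HIT; vc=[62,37]
#11 0x23e→b35/s3 L1-HIT; vc=[62,37]
#12 0x125→b18/s2 MISS; vc=[62,37]
#13 0x25e→b37/s5 VC-HIT; vc=[62,61]
#14 0x337→b51/s3 MISS; vc=[62,61,35]
#15 0x235→b35/s3 VC-HIT; vc=[62,61,51]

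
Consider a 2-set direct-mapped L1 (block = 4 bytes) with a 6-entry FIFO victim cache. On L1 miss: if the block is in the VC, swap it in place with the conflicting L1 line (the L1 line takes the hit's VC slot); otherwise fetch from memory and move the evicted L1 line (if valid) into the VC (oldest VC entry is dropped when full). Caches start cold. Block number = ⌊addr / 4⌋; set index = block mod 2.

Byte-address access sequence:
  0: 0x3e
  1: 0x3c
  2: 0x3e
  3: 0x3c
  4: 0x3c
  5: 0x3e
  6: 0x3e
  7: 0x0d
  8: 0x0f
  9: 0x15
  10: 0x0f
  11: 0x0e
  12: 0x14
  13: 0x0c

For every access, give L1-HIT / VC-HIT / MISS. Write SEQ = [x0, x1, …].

SEQ = [MISS, L1-HIT, L1-HIT, L1-HIT, L1-HIT, L1-HIT, L1-HIT, MISS, L1-HIT, MISS, VC-HIT, L1-HIT, VC-HIT, VC-HIT]

0: 0x3e (blk 15, set 1) → MISS  vc=[]
1: 0x3c (blk 15, set 1) → L1-HIT  vc=[]
2: 0x3e (blk 15, set 1) → L1-HIT  vc=[]
3: 0x3c (blk 15, set 1) → L1-HIT  vc=[]
4: 0x3c (blk 15, set 1) → L1-HIT  vc=[]
5: 0x3e (blk 15, set 1) → L1-HIT  vc=[]
6: 0x3e (blk 15, set 1) → L1-HIT  vc=[]
7: 0xd (blk 3, set 1) → MISS  vc=[15]
8: 0xf (blk 3, set 1) → L1-HIT  vc=[15]
9: 0x15 (blk 5, set 1) → MISS  vc=[15, 3]
10: 0xf (blk 3, set 1) → VC-HIT  vc=[15, 5]
11: 0xe (blk 3, set 1) → L1-HIT  vc=[15, 5]
12: 0x14 (blk 5, set 1) → VC-HIT  vc=[15, 3]
13: 0xc (blk 3, set 1) → VC-HIT  vc=[15, 5]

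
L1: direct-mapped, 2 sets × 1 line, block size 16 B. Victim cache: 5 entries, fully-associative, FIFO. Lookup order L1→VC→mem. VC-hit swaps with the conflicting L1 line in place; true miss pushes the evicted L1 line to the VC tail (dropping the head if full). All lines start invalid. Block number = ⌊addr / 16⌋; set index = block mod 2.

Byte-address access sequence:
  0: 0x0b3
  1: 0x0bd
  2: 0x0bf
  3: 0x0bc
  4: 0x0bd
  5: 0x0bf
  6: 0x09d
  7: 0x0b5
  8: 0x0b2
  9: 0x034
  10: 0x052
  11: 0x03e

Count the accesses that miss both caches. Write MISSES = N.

MISSES = 4

  [0] addr=0xb3 blk=11 s=1: MISS | VC []
  [1] addr=0xbd blk=11 s=1: L1-HIT | VC []
  [2] addr=0xbf blk=11 s=1: L1-HIT | VC []
  [3] addr=0xbc blk=11 s=1: L1-HIT | VC []
  [4] addr=0xbd blk=11 s=1: L1-HIT | VC []
  [5] addr=0xbf blk=11 s=1: L1-HIT | VC []
  [6] addr=0x9d blk=9 s=1: MISS | VC [11]
  [7] addr=0xb5 blk=11 s=1: VC-HIT | VC [9]
  [8] addr=0xb2 blk=11 s=1: L1-HIT | VC [9]
  [9] addr=0x34 blk=3 s=1: MISS | VC [9, 11]
  [10] addr=0x52 blk=5 s=1: MISS | VC [9, 11, 3]
  [11] addr=0x3e blk=3 s=1: VC-HIT | VC [9, 11, 5]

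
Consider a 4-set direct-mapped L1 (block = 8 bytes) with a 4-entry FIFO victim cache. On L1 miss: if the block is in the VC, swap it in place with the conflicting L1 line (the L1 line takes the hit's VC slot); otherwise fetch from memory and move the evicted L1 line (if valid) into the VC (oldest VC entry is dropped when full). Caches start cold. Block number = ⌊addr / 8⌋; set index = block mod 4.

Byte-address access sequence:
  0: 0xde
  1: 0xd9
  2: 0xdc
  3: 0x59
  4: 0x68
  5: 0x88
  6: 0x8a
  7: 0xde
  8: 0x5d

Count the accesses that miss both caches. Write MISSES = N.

0: 0xde (blk 27, set 3) → MISS  vc=[]
1: 0xd9 (blk 27, set 3) → L1-HIT  vc=[]
2: 0xdc (blk 27, set 3) → L1-HIT  vc=[]
3: 0x59 (blk 11, set 3) → MISS  vc=[27]
4: 0x68 (blk 13, set 1) → MISS  vc=[27]
5: 0x88 (blk 17, set 1) → MISS  vc=[27, 13]
6: 0x8a (blk 17, set 1) → L1-HIT  vc=[27, 13]
7: 0xde (blk 27, set 3) → VC-HIT  vc=[11, 13]
8: 0x5d (blk 11, set 3) → VC-HIT  vc=[27, 13]

MISSES = 4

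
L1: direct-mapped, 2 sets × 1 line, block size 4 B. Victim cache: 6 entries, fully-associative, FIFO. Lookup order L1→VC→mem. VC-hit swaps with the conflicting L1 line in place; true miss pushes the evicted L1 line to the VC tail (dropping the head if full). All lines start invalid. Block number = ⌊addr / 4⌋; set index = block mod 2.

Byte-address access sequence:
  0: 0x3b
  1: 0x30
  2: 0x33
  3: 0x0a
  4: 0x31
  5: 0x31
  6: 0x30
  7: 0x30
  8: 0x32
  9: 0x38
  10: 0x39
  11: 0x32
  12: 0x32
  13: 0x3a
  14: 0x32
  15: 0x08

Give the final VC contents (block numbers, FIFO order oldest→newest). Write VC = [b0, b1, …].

VC = [14, 12]

#0 0x3b→b14/s0 MISS; vc=[]
#1 0x30→b12/s0 MISS; vc=[14]
#2 0x33→b12/s0 L1-HIT; vc=[14]
#3 0xa→b2/s0 MISS; vc=[14,12]
#4 0x31→b12/s0 VC-HIT; vc=[14,2]
#5 0x31→b12/s0 L1-HIT; vc=[14,2]
#6 0x30→b12/s0 L1-HIT; vc=[14,2]
#7 0x30→b12/s0 L1-HIT; vc=[14,2]
#8 0x32→b12/s0 L1-HIT; vc=[14,2]
#9 0x38→b14/s0 VC-HIT; vc=[12,2]
#10 0x39→b14/s0 L1-HIT; vc=[12,2]
#11 0x32→b12/s0 VC-HIT; vc=[14,2]
#12 0x32→b12/s0 L1-HIT; vc=[14,2]
#13 0x3a→b14/s0 VC-HIT; vc=[12,2]
#14 0x32→b12/s0 VC-HIT; vc=[14,2]
#15 0x8→b2/s0 VC-HIT; vc=[14,12]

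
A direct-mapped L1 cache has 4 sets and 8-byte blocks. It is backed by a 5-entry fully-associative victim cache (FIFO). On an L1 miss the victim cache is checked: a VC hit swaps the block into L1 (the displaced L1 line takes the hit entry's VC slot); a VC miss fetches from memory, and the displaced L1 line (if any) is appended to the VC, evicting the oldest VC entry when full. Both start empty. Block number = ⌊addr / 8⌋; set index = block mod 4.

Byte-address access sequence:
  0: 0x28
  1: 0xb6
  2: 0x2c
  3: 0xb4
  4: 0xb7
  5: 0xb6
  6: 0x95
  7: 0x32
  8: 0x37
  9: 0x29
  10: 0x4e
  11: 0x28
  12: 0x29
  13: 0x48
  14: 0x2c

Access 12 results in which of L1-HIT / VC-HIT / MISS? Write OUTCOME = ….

#0 0x28→b5/s1 MISS; vc=[]
#1 0xb6→b22/s2 MISS; vc=[]
#2 0x2c→b5/s1 L1-HIT; vc=[]
#3 0xb4→b22/s2 L1-HIT; vc=[]
#4 0xb7→b22/s2 L1-HIT; vc=[]
#5 0xb6→b22/s2 L1-HIT; vc=[]
#6 0x95→b18/s2 MISS; vc=[22]
#7 0x32→b6/s2 MISS; vc=[22,18]
#8 0x37→b6/s2 L1-HIT; vc=[22,18]
#9 0x29→b5/s1 L1-HIT; vc=[22,18]
#10 0x4e→b9/s1 MISS; vc=[22,18,5]
#11 0x28→b5/s1 VC-HIT; vc=[22,18,9]
#12 0x29→b5/s1 L1-HIT; vc=[22,18,9]
#13 0x48→b9/s1 VC-HIT; vc=[22,18,5]
#14 0x2c→b5/s1 VC-HIT; vc=[22,18,9]

OUTCOME = L1-HIT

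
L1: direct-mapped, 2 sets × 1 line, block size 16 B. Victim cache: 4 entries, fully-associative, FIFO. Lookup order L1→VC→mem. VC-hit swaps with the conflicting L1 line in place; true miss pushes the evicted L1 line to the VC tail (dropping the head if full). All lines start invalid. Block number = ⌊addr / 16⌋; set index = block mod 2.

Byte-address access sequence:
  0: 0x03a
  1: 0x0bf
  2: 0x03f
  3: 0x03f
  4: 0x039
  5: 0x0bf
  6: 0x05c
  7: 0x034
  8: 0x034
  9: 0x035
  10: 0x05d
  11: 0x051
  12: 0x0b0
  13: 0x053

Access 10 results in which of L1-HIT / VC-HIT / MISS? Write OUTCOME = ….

OUTCOME = VC-HIT

  [0] addr=0x3a blk=3 s=1: MISS | VC []
  [1] addr=0xbf blk=11 s=1: MISS | VC [3]
  [2] addr=0x3f blk=3 s=1: VC-HIT | VC [11]
  [3] addr=0x3f blk=3 s=1: L1-HIT | VC [11]
  [4] addr=0x39 blk=3 s=1: L1-HIT | VC [11]
  [5] addr=0xbf blk=11 s=1: VC-HIT | VC [3]
  [6] addr=0x5c blk=5 s=1: MISS | VC [3, 11]
  [7] addr=0x34 blk=3 s=1: VC-HIT | VC [5, 11]
  [8] addr=0x34 blk=3 s=1: L1-HIT | VC [5, 11]
  [9] addr=0x35 blk=3 s=1: L1-HIT | VC [5, 11]
  [10] addr=0x5d blk=5 s=1: VC-HIT | VC [3, 11]
  [11] addr=0x51 blk=5 s=1: L1-HIT | VC [3, 11]
  [12] addr=0xb0 blk=11 s=1: VC-HIT | VC [3, 5]
  [13] addr=0x53 blk=5 s=1: VC-HIT | VC [3, 11]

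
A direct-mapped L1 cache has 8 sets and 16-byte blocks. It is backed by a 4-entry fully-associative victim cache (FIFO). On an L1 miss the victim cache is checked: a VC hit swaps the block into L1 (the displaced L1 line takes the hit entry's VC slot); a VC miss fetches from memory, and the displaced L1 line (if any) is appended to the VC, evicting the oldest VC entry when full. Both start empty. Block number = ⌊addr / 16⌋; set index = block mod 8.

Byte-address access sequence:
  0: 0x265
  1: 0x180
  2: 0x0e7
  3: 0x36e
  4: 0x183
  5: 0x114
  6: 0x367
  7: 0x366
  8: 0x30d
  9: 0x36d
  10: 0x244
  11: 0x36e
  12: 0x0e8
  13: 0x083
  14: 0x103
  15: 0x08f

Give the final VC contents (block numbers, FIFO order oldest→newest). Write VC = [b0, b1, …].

#0 0x265→b38/s6 MISS; vc=[]
#1 0x180→b24/s0 MISS; vc=[]
#2 0xe7→b14/s6 MISS; vc=[38]
#3 0x36e→b54/s6 MISS; vc=[38,14]
#4 0x183→b24/s0 L1-HIT; vc=[38,14]
#5 0x114→b17/s1 MISS; vc=[38,14]
#6 0x367→b54/s6 L1-HIT; vc=[38,14]
#7 0x366→b54/s6 L1-HIT; vc=[38,14]
#8 0x30d→b48/s0 MISS; vc=[38,14,24]
#9 0x36d→b54/s6 L1-HIT; vc=[38,14,24]
#10 0x244→b36/s4 MISS; vc=[38,14,24]
#11 0x36e→b54/s6 L1-HIT; vc=[38,14,24]
#12 0xe8→b14/s6 VC-HIT; vc=[38,54,24]
#13 0x83→b8/s0 MISS; vc=[38,54,24,48]
#14 0x103→b16/s0 MISS; vc=[54,24,48,8]
#15 0x8f→b8/s0 VC-HIT; vc=[54,24,48,16]

VC = [54, 24, 48, 16]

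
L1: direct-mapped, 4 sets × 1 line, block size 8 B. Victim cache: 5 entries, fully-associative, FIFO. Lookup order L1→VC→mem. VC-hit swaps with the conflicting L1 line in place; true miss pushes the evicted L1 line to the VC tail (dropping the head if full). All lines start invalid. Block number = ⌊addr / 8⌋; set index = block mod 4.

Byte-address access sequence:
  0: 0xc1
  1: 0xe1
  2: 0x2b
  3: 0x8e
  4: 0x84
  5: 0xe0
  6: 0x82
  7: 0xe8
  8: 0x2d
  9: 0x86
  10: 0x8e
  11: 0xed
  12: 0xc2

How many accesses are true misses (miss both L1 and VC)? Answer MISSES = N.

#0 0xc1→b24/s0 MISS; vc=[]
#1 0xe1→b28/s0 MISS; vc=[24]
#2 0x2b→b5/s1 MISS; vc=[24]
#3 0x8e→b17/s1 MISS; vc=[24,5]
#4 0x84→b16/s0 MISS; vc=[24,5,28]
#5 0xe0→b28/s0 VC-HIT; vc=[24,5,16]
#6 0x82→b16/s0 VC-HIT; vc=[24,5,28]
#7 0xe8→b29/s1 MISS; vc=[24,5,28,17]
#8 0x2d→b5/s1 VC-HIT; vc=[24,29,28,17]
#9 0x86→b16/s0 L1-HIT; vc=[24,29,28,17]
#10 0x8e→b17/s1 VC-HIT; vc=[24,29,28,5]
#11 0xed→b29/s1 VC-HIT; vc=[24,17,28,5]
#12 0xc2→b24/s0 VC-HIT; vc=[16,17,28,5]

MISSES = 6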